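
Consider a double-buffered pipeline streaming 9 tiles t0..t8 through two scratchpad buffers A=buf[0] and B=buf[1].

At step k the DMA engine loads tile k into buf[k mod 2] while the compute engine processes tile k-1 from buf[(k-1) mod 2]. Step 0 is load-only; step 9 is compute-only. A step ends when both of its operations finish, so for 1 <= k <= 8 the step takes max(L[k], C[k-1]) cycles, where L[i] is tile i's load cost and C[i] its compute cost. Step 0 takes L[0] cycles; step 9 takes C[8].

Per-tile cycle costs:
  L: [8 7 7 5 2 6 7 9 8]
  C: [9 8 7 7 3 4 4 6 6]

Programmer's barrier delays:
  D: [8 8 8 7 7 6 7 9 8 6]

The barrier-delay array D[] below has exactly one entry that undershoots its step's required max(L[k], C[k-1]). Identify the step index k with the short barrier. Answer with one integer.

step 0: need L[0]=8 = 8; D[0]=8 ok
step 1: need max(L[1]=7,C[0]=9) = 9; D[1]=8 SHORT
step 2: need max(L[2]=7,C[1]=8) = 8; D[2]=8 ok
step 3: need max(L[3]=5,C[2]=7) = 7; D[3]=7 ok
step 4: need max(L[4]=2,C[3]=7) = 7; D[4]=7 ok
step 5: need max(L[5]=6,C[4]=3) = 6; D[5]=6 ok
step 6: need max(L[6]=7,C[5]=4) = 7; D[6]=7 ok
step 7: need max(L[7]=9,C[6]=4) = 9; D[7]=9 ok
step 8: need max(L[8]=8,C[7]=6) = 8; D[8]=8 ok
step 9: need C[8]=6 = 6; D[9]=6 ok

hazard at step 1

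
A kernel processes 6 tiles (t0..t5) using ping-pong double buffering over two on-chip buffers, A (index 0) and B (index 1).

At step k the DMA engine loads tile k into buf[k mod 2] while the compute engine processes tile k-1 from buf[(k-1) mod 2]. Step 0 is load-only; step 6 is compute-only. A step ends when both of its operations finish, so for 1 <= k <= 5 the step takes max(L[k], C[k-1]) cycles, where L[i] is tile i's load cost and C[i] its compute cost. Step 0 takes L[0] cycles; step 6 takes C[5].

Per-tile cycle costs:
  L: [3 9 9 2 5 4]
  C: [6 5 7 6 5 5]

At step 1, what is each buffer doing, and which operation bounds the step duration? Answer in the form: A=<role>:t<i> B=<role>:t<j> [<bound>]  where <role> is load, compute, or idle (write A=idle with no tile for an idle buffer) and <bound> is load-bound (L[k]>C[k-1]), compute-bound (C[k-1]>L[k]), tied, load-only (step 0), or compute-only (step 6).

step 1: A=compute:t0 B=load:t1 [load-bound]

k=0 load=t0/3c comp=- wait=3 total=3
k=1 load=t1/9c comp=t0/6c wait=9 total=12
k=2 load=t2/9c comp=t1/5c wait=9 total=21
k=3 load=t3/2c comp=t2/7c wait=7 total=28
k=4 load=t4/5c comp=t3/6c wait=6 total=34
k=5 load=t5/4c comp=t4/5c wait=5 total=39
k=6 load=- comp=t5/5c wait=5 total=44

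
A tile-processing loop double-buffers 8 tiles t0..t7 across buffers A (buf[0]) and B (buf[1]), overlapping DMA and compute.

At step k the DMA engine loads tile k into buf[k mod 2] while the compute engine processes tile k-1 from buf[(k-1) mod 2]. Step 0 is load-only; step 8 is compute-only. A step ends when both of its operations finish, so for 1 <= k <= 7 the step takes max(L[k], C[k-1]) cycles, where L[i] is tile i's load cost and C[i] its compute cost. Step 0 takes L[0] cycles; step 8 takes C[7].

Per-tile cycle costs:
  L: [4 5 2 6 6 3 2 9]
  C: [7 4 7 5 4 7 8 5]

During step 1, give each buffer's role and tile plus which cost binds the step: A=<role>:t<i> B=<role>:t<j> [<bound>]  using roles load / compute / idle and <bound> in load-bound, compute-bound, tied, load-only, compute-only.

step 1: A=compute:t0 B=load:t1 [compute-bound]

k=0 load=t0/4c comp=- wait=4 total=4
k=1 load=t1/5c comp=t0/7c wait=7 total=11
k=2 load=t2/2c comp=t1/4c wait=4 total=15
k=3 load=t3/6c comp=t2/7c wait=7 total=22
k=4 load=t4/6c comp=t3/5c wait=6 total=28
k=5 load=t5/3c comp=t4/4c wait=4 total=32
k=6 load=t6/2c comp=t5/7c wait=7 total=39
k=7 load=t7/9c comp=t6/8c wait=9 total=48
k=8 load=- comp=t7/5c wait=5 total=53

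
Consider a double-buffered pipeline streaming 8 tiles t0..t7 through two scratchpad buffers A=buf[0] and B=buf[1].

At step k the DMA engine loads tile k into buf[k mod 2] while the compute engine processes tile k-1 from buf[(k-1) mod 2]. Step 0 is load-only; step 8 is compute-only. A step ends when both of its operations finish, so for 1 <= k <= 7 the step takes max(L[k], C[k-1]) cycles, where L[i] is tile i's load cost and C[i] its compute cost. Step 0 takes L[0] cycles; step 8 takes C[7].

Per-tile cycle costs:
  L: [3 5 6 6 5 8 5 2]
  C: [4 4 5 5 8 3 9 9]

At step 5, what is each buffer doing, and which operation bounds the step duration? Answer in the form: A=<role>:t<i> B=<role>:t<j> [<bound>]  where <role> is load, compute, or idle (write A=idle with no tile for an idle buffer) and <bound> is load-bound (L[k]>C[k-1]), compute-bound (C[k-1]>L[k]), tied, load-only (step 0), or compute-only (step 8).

k=0 load=t0/3c comp=- wait=3 total=3
k=1 load=t1/5c comp=t0/4c wait=5 total=8
k=2 load=t2/6c comp=t1/4c wait=6 total=14
k=3 load=t3/6c comp=t2/5c wait=6 total=20
k=4 load=t4/5c comp=t3/5c wait=5 total=25
k=5 load=t5/8c comp=t4/8c wait=8 total=33
k=6 load=t6/5c comp=t5/3c wait=5 total=38
k=7 load=t7/2c comp=t6/9c wait=9 total=47
k=8 load=- comp=t7/9c wait=9 total=56

step 5: A=compute:t4 B=load:t5 [tied]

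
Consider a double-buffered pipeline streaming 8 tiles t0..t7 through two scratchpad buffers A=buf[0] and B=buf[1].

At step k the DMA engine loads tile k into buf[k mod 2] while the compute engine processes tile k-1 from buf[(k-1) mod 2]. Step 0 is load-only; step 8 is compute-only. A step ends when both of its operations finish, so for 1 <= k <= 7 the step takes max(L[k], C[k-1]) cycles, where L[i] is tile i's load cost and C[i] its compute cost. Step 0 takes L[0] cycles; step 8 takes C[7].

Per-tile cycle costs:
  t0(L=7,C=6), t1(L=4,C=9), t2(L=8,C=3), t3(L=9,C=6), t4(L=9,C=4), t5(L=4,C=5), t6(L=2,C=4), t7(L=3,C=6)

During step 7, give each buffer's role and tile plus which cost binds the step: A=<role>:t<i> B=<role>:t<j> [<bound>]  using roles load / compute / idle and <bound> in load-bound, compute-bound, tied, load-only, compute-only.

step 7: A=compute:t6 B=load:t7 [compute-bound]

[0] DMA t0→A (7c) ∥ CU idle ⇒ 7c, clock 7
[1] DMA t1→B (4c) ∥ CU A:t0 (6c) ⇒ 6c, clock 13
[2] DMA t2→A (8c) ∥ CU B:t1 (9c) ⇒ 9c, clock 22
[3] DMA t3→B (9c) ∥ CU A:t2 (3c) ⇒ 9c, clock 31
[4] DMA t4→A (9c) ∥ CU B:t3 (6c) ⇒ 9c, clock 40
[5] DMA t5→B (4c) ∥ CU A:t4 (4c) ⇒ 4c, clock 44
[6] DMA t6→A (2c) ∥ CU B:t5 (5c) ⇒ 5c, clock 49
[7] DMA t7→B (3c) ∥ CU A:t6 (4c) ⇒ 4c, clock 53
[8] DMA idle ∥ CU B:t7 (6c) ⇒ 6c, clock 59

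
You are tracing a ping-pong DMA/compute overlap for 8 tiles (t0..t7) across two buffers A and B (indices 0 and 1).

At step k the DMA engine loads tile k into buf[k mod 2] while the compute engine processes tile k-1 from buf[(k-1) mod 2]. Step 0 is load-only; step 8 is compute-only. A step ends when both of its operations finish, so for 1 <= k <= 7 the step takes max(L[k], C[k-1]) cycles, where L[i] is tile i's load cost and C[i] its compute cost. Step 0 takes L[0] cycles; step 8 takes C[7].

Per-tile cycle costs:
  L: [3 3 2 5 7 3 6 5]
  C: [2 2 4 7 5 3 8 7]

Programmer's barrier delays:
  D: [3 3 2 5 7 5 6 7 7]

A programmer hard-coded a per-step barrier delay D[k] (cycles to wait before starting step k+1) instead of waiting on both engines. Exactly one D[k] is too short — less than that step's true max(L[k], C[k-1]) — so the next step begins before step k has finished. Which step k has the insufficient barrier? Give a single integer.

hazard at step 7

k=0 barrier L[0]=3→3c, D[0]=3 ok
k=1 barrier max(L[1]=3,C[0]=2)→3c, D[1]=3 ok
k=2 barrier max(L[2]=2,C[1]=2)→2c, D[2]=2 ok
k=3 barrier max(L[3]=5,C[2]=4)→5c, D[3]=5 ok
k=4 barrier max(L[4]=7,C[3]=7)→7c, D[4]=7 ok
k=5 barrier max(L[5]=3,C[4]=5)→5c, D[5]=5 ok
k=6 barrier max(L[6]=6,C[5]=3)→6c, D[6]=6 ok
k=7 barrier max(L[7]=5,C[6]=8)→8c, D[7]=7 SHORT
k=8 barrier C[7]=7→7c, D[8]=7 ok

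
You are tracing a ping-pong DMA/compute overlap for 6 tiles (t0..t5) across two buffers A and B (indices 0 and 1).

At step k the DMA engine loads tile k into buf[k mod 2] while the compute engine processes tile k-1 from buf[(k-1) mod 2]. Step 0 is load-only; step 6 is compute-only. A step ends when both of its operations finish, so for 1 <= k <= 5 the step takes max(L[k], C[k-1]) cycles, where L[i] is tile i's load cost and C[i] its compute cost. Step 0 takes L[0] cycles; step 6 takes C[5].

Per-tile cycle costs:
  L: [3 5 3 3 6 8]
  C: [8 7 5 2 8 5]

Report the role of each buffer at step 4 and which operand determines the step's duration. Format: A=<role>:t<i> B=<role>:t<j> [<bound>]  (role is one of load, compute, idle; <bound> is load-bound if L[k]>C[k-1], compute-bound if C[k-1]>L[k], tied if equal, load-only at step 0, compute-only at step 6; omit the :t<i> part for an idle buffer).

k=0 load=t0/3c comp=- wait=3 total=3
k=1 load=t1/5c comp=t0/8c wait=8 total=11
k=2 load=t2/3c comp=t1/7c wait=7 total=18
k=3 load=t3/3c comp=t2/5c wait=5 total=23
k=4 load=t4/6c comp=t3/2c wait=6 total=29
k=5 load=t5/8c comp=t4/8c wait=8 total=37
k=6 load=- comp=t5/5c wait=5 total=42

step 4: A=load:t4 B=compute:t3 [load-bound]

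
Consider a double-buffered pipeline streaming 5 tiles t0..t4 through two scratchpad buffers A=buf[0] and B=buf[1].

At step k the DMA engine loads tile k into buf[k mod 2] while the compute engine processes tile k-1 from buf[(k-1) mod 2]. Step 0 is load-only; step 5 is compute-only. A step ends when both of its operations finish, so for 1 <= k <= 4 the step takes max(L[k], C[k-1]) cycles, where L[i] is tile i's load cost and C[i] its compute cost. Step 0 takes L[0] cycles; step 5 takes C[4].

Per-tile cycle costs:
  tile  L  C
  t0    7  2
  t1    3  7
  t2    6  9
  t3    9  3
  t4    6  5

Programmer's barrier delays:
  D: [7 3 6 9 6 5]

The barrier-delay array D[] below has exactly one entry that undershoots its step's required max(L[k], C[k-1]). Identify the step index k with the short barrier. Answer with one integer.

hazard at step 2

[0] required=L[0]=7=7 vs D=7 ok
[1] required=max(L[1]=3,C[0]=2)=3 vs D=3 ok
[2] required=max(L[2]=6,C[1]=7)=7 vs D=6 SHORT
[3] required=max(L[3]=9,C[2]=9)=9 vs D=9 ok
[4] required=max(L[4]=6,C[3]=3)=6 vs D=6 ok
[5] required=C[4]=5=5 vs D=5 ok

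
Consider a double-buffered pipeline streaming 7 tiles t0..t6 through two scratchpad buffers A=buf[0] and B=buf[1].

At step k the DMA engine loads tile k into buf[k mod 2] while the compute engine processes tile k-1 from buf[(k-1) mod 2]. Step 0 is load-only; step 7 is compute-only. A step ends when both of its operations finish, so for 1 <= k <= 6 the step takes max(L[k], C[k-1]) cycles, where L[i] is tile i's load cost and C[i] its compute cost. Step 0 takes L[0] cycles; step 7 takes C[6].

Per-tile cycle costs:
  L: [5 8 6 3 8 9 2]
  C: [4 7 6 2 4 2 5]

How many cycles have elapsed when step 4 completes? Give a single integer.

end_cycle[4] = 34

step 0: L[0]=5 → dur=5, Σ=5 | A=load:t0 B=idle [load-only]
step 1: L[1]=8 C[0]=4 → dur=8, Σ=13 | A=compute:t0 B=load:t1 [load-bound]
step 2: L[2]=6 C[1]=7 → dur=7, Σ=20 | A=load:t2 B=compute:t1 [compute-bound]
step 3: L[3]=3 C[2]=6 → dur=6, Σ=26 | A=compute:t2 B=load:t3 [compute-bound]
step 4: L[4]=8 C[3]=2 → dur=8, Σ=34 | A=load:t4 B=compute:t3 [load-bound]
step 5: L[5]=9 C[4]=4 → dur=9, Σ=43 | A=compute:t4 B=load:t5 [load-bound]
step 6: L[6]=2 C[5]=2 → dur=2, Σ=45 | A=load:t6 B=compute:t5 [tied]
step 7: C[6]=5 → dur=5, Σ=50 | A=compute:t6 B=idle [compute-only]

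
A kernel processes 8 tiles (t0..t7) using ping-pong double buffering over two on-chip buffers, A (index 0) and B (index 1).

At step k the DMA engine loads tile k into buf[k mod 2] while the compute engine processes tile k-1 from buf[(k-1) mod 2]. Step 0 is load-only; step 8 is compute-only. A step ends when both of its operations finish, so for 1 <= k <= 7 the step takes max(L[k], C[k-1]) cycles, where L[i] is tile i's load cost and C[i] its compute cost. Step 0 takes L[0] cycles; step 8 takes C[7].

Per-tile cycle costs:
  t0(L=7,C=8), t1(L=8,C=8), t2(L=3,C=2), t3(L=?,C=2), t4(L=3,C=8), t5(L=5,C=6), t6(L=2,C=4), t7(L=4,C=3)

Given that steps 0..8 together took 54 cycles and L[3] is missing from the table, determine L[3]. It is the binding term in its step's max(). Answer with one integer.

L[3] = 7

step 0 → dur = L[0]=7 = 7
step 1 → dur = max(L[1]=8, C[0]=8) = 8
step 2 → dur = max(L[2]=3, C[1]=8) = 8
step 3 → dur = max(L[3]=?, C[2]=2) = L[3]  (unknown; binding)
step 4 → dur = max(L[4]=3, C[3]=2) = 3
step 5 → dur = max(L[5]=5, C[4]=8) = 8
step 6 → dur = max(L[6]=2, C[5]=6) = 6
step 7 → dur = max(L[7]=4, C[6]=4) = 4
step 8 → dur = C[7]=3 = 3
sum of known step durations = 47
dur[3] = total - known = 54 - 47 = 7
L[3] is the binding max in step 3, so L[3] = dur[3] = 7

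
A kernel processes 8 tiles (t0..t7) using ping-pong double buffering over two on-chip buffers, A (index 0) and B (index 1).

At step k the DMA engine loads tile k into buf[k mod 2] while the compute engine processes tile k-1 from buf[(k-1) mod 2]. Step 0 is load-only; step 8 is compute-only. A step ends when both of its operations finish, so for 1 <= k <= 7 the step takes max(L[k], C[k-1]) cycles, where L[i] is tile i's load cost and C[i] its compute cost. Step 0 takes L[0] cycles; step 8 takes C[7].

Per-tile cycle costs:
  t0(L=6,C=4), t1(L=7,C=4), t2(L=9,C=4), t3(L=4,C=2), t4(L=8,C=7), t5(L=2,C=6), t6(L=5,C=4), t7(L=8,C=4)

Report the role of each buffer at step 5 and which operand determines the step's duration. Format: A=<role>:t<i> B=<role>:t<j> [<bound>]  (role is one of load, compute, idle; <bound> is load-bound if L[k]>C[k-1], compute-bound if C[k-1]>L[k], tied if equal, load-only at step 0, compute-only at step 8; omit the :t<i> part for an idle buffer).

step 5: A=compute:t4 B=load:t5 [compute-bound]

k=0 load=t0/6c comp=- wait=6 total=6
k=1 load=t1/7c comp=t0/4c wait=7 total=13
k=2 load=t2/9c comp=t1/4c wait=9 total=22
k=3 load=t3/4c comp=t2/4c wait=4 total=26
k=4 load=t4/8c comp=t3/2c wait=8 total=34
k=5 load=t5/2c comp=t4/7c wait=7 total=41
k=6 load=t6/5c comp=t5/6c wait=6 total=47
k=7 load=t7/8c comp=t6/4c wait=8 total=55
k=8 load=- comp=t7/4c wait=4 total=59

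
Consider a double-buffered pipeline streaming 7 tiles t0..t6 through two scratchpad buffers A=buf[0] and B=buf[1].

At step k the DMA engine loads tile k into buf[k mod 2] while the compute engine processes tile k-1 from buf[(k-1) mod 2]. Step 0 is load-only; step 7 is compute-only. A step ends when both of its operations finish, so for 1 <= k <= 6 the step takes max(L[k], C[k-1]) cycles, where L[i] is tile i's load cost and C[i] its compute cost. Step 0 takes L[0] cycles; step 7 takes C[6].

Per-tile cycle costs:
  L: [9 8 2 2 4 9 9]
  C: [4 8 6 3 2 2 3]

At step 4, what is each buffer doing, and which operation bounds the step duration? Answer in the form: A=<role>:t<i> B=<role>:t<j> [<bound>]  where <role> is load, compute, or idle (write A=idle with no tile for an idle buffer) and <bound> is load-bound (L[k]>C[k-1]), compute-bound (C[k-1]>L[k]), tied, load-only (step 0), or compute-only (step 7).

  0. 9=9c; end=9; A:t0 B:-
  1. max(8,4)=8c; end=17; A:t0 B:t1
  2. max(2,8)=8c; end=25; A:t2 B:t1
  3. max(2,6)=6c; end=31; A:t2 B:t3
  4. max(4,3)=4c; end=35; A:t4 B:t3
  5. max(9,2)=9c; end=44; A:t4 B:t5
  6. max(9,2)=9c; end=53; A:t6 B:t5
  7. 3=3c; end=56; A:t6 B:t5

step 4: A=load:t4 B=compute:t3 [load-bound]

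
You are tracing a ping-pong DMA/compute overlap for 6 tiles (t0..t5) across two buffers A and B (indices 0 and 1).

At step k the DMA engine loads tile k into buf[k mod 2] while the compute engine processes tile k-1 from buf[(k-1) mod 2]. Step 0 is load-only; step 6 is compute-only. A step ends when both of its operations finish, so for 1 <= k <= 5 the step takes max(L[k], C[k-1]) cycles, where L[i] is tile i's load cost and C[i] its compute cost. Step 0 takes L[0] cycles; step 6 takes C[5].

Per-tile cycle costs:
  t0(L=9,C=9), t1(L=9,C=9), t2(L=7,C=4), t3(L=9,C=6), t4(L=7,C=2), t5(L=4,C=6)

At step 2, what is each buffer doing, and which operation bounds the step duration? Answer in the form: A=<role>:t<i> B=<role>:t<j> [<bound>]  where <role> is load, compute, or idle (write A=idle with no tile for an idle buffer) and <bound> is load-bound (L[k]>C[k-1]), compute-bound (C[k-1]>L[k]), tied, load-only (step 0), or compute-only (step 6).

step 2: A=load:t2 B=compute:t1 [compute-bound]

  0. 9=9c; end=9; A:t0 B:-
  1. max(9,9)=9c; end=18; A:t0 B:t1
  2. max(7,9)=9c; end=27; A:t2 B:t1
  3. max(9,4)=9c; end=36; A:t2 B:t3
  4. max(7,6)=7c; end=43; A:t4 B:t3
  5. max(4,2)=4c; end=47; A:t4 B:t5
  6. 6=6c; end=53; A:t4 B:t5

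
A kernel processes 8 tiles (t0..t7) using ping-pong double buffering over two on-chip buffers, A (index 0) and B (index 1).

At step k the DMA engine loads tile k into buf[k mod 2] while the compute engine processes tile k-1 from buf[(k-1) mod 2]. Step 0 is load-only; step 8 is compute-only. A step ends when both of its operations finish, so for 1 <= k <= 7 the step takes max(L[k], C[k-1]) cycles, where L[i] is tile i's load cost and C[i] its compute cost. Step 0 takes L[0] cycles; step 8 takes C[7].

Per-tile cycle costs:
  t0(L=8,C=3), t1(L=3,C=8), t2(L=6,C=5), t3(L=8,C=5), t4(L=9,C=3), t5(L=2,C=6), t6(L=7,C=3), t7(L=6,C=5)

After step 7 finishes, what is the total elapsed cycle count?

end_cycle[7] = 52

k=0 load=t0/8c comp=- wait=8 total=8
k=1 load=t1/3c comp=t0/3c wait=3 total=11
k=2 load=t2/6c comp=t1/8c wait=8 total=19
k=3 load=t3/8c comp=t2/5c wait=8 total=27
k=4 load=t4/9c comp=t3/5c wait=9 total=36
k=5 load=t5/2c comp=t4/3c wait=3 total=39
k=6 load=t6/7c comp=t5/6c wait=7 total=46
k=7 load=t7/6c comp=t6/3c wait=6 total=52
k=8 load=- comp=t7/5c wait=5 total=57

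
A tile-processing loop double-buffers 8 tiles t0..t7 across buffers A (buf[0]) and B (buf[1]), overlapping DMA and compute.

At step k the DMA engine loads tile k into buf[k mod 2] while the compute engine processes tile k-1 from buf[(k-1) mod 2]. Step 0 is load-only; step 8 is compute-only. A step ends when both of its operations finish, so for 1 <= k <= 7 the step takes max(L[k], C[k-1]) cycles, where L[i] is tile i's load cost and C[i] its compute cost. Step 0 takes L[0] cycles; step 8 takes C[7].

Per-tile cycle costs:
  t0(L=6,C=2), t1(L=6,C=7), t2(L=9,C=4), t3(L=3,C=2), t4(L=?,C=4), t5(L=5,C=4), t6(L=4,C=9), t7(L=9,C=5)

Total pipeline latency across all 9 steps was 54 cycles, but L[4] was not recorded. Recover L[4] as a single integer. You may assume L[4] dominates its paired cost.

L[4] = 6

step 0: dur = L[0]=6 = 6
step 1: dur = max(L[1]=6, C[0]=2) = 6
step 2: dur = max(L[2]=9, C[1]=7) = 9
step 3: dur = max(L[3]=3, C[2]=4) = 4
step 4: dur = max(L[4]=?, C[3]=2) = L[4]  (unknown; binding)
step 5: dur = max(L[5]=5, C[4]=4) = 5
step 6: dur = max(L[6]=4, C[5]=4) = 4
step 7: dur = max(L[7]=9, C[6]=9) = 9
step 8: dur = C[7]=5 = 5
sum of known step durations = 48
dur[4] = total - known = 54 - 48 = 6
L[4] is the binding max in step 4, so L[4] = dur[4] = 6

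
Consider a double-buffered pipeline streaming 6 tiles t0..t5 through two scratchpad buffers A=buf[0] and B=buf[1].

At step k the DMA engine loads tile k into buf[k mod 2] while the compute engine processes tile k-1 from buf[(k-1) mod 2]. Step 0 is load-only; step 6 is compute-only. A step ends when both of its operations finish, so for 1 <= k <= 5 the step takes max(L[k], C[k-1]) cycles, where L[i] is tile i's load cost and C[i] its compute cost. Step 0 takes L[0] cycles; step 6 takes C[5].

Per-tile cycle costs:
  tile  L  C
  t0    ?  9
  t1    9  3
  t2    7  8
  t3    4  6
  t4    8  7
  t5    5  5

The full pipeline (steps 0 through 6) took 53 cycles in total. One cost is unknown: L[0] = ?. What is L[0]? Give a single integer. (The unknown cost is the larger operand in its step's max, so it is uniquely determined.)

step 0: dur = L[0]=? = L[0]  (unknown; binding)
step 1: dur = max(L[1]=9, C[0]=9) = 9
step 2: dur = max(L[2]=7, C[1]=3) = 7
step 3: dur = max(L[3]=4, C[2]=8) = 8
step 4: dur = max(L[4]=8, C[3]=6) = 8
step 5: dur = max(L[5]=5, C[4]=7) = 7
step 6: dur = C[5]=5 = 5
sum of known step durations = 44
dur[0] = total - known = 53 - 44 = 9
L[0] is the binding max in step 0, so L[0] = dur[0] = 9

L[0] = 9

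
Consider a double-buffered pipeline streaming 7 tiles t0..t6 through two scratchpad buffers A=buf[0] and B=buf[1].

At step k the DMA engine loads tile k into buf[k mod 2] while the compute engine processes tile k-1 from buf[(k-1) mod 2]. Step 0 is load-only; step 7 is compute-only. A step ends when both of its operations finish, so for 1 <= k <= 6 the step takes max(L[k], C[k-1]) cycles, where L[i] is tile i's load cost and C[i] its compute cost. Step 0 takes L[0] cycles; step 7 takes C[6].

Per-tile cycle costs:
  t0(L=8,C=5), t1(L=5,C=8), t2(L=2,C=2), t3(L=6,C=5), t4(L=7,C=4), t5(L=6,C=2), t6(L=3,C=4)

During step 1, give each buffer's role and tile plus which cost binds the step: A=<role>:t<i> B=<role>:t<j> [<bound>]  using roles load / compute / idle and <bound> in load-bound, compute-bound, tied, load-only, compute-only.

[0] DMA t0→A (8c) ∥ CU idle ⇒ 8c, clock 8
[1] DMA t1→B (5c) ∥ CU A:t0 (5c) ⇒ 5c, clock 13
[2] DMA t2→A (2c) ∥ CU B:t1 (8c) ⇒ 8c, clock 21
[3] DMA t3→B (6c) ∥ CU A:t2 (2c) ⇒ 6c, clock 27
[4] DMA t4→A (7c) ∥ CU B:t3 (5c) ⇒ 7c, clock 34
[5] DMA t5→B (6c) ∥ CU A:t4 (4c) ⇒ 6c, clock 40
[6] DMA t6→A (3c) ∥ CU B:t5 (2c) ⇒ 3c, clock 43
[7] DMA idle ∥ CU A:t6 (4c) ⇒ 4c, clock 47

step 1: A=compute:t0 B=load:t1 [tied]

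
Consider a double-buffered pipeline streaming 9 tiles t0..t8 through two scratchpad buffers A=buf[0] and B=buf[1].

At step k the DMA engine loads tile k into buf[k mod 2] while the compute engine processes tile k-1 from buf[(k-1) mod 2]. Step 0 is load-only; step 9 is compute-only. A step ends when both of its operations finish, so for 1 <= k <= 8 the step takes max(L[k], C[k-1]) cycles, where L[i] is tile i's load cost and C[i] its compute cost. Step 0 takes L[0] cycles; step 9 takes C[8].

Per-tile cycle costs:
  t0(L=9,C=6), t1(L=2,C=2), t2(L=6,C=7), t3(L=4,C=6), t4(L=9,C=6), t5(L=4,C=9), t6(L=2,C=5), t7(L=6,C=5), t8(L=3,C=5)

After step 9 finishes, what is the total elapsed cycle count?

k=0 load=t0/9c comp=- wait=9 total=9
k=1 load=t1/2c comp=t0/6c wait=6 total=15
k=2 load=t2/6c comp=t1/2c wait=6 total=21
k=3 load=t3/4c comp=t2/7c wait=7 total=28
k=4 load=t4/9c comp=t3/6c wait=9 total=37
k=5 load=t5/4c comp=t4/6c wait=6 total=43
k=6 load=t6/2c comp=t5/9c wait=9 total=52
k=7 load=t7/6c comp=t6/5c wait=6 total=58
k=8 load=t8/3c comp=t7/5c wait=5 total=63
k=9 load=- comp=t8/5c wait=5 total=68

end_cycle[9] = 68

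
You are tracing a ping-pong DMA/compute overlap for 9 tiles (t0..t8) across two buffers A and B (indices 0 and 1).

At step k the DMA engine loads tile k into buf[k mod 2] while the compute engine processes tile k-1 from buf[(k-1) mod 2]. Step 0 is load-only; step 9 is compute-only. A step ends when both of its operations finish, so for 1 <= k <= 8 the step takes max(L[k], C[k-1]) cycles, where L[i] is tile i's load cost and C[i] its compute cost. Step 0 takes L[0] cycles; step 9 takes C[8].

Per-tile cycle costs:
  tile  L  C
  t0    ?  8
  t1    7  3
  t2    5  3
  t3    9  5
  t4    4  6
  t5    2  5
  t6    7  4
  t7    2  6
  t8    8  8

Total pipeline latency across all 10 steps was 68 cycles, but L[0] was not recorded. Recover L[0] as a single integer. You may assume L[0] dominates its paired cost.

L[0] = 8

step 0: dur = L[0]=? = L[0]  (unknown; binding)
step 1: dur = max(L[1]=7, C[0]=8) = 8
step 2: dur = max(L[2]=5, C[1]=3) = 5
step 3: dur = max(L[3]=9, C[2]=3) = 9
step 4: dur = max(L[4]=4, C[3]=5) = 5
step 5: dur = max(L[5]=2, C[4]=6) = 6
step 6: dur = max(L[6]=7, C[5]=5) = 7
step 7: dur = max(L[7]=2, C[6]=4) = 4
step 8: dur = max(L[8]=8, C[7]=6) = 8
step 9: dur = C[8]=8 = 8
sum of known step durations = 60
dur[0] = total - known = 68 - 60 = 8
L[0] is the binding max in step 0, so L[0] = dur[0] = 8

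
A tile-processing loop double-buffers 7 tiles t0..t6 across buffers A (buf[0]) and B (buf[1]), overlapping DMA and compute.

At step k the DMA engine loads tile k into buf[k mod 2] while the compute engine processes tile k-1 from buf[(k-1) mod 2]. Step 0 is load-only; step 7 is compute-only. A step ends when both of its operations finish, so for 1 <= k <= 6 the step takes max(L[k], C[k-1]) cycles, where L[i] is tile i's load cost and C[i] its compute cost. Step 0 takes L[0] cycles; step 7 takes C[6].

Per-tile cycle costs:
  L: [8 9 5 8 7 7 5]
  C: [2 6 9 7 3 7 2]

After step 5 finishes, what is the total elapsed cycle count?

  0. 8=8c; end=8; A:t0 B:-
  1. max(9,2)=9c; end=17; A:t0 B:t1
  2. max(5,6)=6c; end=23; A:t2 B:t1
  3. max(8,9)=9c; end=32; A:t2 B:t3
  4. max(7,7)=7c; end=39; A:t4 B:t3
  5. max(7,3)=7c; end=46; A:t4 B:t5
  6. max(5,7)=7c; end=53; A:t6 B:t5
  7. 2=2c; end=55; A:t6 B:t5

end_cycle[5] = 46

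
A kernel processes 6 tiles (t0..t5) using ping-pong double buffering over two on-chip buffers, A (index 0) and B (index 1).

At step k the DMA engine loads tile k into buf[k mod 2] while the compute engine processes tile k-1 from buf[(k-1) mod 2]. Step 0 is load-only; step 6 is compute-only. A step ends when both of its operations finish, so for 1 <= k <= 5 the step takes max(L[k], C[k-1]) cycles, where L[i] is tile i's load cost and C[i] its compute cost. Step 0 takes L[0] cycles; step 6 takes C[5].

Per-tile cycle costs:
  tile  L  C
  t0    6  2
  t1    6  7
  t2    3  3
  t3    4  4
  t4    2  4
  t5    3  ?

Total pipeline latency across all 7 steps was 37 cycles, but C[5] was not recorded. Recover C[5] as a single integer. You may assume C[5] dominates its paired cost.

C[5] = 6

step 0 | dur = L[0]=6 = 6
step 1 | dur = max(L[1]=6, C[0]=2) = 6
step 2 | dur = max(L[2]=3, C[1]=7) = 7
step 3 | dur = max(L[3]=4, C[2]=3) = 4
step 4 | dur = max(L[4]=2, C[3]=4) = 4
step 5 | dur = max(L[5]=3, C[4]=4) = 4
step 6 | dur = C[5]=? = C[5]  (unknown; binding)
sum of known step durations = 31
dur[6] = total - known = 37 - 31 = 6
C[5] is the binding max in step 6, so C[5] = dur[6] = 6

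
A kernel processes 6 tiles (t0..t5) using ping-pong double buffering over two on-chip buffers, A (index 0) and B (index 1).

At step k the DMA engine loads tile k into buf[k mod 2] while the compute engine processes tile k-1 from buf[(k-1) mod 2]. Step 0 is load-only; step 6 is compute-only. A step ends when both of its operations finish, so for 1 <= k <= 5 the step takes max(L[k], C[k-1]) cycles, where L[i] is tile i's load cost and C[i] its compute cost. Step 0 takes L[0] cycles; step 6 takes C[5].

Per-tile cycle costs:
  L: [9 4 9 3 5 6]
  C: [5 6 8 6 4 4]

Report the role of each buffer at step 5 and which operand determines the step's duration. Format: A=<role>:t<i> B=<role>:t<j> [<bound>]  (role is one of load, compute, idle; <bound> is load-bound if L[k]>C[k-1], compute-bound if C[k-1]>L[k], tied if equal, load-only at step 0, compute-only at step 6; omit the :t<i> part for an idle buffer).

step 0: L[0]=9 → dur=9, Σ=9 | A=load:t0 B=idle [load-only]
step 1: L[1]=4 C[0]=5 → dur=5, Σ=14 | A=compute:t0 B=load:t1 [compute-bound]
step 2: L[2]=9 C[1]=6 → dur=9, Σ=23 | A=load:t2 B=compute:t1 [load-bound]
step 3: L[3]=3 C[2]=8 → dur=8, Σ=31 | A=compute:t2 B=load:t3 [compute-bound]
step 4: L[4]=5 C[3]=6 → dur=6, Σ=37 | A=load:t4 B=compute:t3 [compute-bound]
step 5: L[5]=6 C[4]=4 → dur=6, Σ=43 | A=compute:t4 B=load:t5 [load-bound]
step 6: C[5]=4 → dur=4, Σ=47 | A=idle B=compute:t5 [compute-only]

step 5: A=compute:t4 B=load:t5 [load-bound]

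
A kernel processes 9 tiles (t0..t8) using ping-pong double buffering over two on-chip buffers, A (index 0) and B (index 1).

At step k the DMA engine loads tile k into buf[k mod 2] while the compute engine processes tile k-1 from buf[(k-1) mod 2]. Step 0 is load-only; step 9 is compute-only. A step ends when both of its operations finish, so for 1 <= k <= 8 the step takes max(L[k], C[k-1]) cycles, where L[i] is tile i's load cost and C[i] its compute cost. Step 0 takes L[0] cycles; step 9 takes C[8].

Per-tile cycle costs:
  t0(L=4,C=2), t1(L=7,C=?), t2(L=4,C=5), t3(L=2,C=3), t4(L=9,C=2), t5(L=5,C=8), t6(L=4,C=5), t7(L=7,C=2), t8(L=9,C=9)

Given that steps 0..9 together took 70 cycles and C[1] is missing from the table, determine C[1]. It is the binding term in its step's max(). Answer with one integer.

C[1] = 7

step 0 | dur = L[0]=4 = 4
step 1 | dur = max(L[1]=7, C[0]=2) = 7
step 2 | dur = max(L[2]=4, C[1]=?) = C[1]  (unknown; binding)
step 3 | dur = max(L[3]=2, C[2]=5) = 5
step 4 | dur = max(L[4]=9, C[3]=3) = 9
step 5 | dur = max(L[5]=5, C[4]=2) = 5
step 6 | dur = max(L[6]=4, C[5]=8) = 8
step 7 | dur = max(L[7]=7, C[6]=5) = 7
step 8 | dur = max(L[8]=9, C[7]=2) = 9
step 9 | dur = C[8]=9 = 9
sum of known step durations = 63
dur[2] = total - known = 70 - 63 = 7
C[1] is the binding max in step 2, so C[1] = dur[2] = 7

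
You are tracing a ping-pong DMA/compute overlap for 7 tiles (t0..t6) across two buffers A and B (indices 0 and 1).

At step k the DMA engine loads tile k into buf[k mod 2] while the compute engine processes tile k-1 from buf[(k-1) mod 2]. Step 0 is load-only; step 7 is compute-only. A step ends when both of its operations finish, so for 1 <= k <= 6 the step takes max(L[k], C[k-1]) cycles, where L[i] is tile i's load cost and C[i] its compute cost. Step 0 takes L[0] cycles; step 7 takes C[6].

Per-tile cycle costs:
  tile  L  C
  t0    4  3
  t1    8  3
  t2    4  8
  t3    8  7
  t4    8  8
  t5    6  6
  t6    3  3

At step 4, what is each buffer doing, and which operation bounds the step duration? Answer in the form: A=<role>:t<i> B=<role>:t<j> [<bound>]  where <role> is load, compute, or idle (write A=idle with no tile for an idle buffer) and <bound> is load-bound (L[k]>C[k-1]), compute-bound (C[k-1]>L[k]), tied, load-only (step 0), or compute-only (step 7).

step 4: A=load:t4 B=compute:t3 [load-bound]

  0. 4=4c; end=4; A:t0 B:-
  1. max(8,3)=8c; end=12; A:t0 B:t1
  2. max(4,3)=4c; end=16; A:t2 B:t1
  3. max(8,8)=8c; end=24; A:t2 B:t3
  4. max(8,7)=8c; end=32; A:t4 B:t3
  5. max(6,8)=8c; end=40; A:t4 B:t5
  6. max(3,6)=6c; end=46; A:t6 B:t5
  7. 3=3c; end=49; A:t6 B:t5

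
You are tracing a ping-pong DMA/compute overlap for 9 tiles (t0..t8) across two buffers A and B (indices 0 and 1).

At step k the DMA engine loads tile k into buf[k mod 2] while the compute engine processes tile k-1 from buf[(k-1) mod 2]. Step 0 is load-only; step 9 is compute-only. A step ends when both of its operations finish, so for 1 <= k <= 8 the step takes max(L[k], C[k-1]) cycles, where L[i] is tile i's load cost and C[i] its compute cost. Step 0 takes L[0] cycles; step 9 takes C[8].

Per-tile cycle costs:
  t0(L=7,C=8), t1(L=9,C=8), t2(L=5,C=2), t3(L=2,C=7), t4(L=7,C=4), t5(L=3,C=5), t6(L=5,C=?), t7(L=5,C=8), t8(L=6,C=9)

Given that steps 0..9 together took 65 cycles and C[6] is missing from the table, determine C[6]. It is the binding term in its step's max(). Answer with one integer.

C[6] = 6

step 0 = dur = L[0]=7 = 7
step 1 = dur = max(L[1]=9, C[0]=8) = 9
step 2 = dur = max(L[2]=5, C[1]=8) = 8
step 3 = dur = max(L[3]=2, C[2]=2) = 2
step 4 = dur = max(L[4]=7, C[3]=7) = 7
step 5 = dur = max(L[5]=3, C[4]=4) = 4
step 6 = dur = max(L[6]=5, C[5]=5) = 5
step 7 = dur = max(L[7]=5, C[6]=?) = C[6]  (unknown; binding)
step 8 = dur = max(L[8]=6, C[7]=8) = 8
step 9 = dur = C[8]=9 = 9
sum of known step durations = 59
dur[7] = total - known = 65 - 59 = 6
C[6] is the binding max in step 7, so C[6] = dur[7] = 6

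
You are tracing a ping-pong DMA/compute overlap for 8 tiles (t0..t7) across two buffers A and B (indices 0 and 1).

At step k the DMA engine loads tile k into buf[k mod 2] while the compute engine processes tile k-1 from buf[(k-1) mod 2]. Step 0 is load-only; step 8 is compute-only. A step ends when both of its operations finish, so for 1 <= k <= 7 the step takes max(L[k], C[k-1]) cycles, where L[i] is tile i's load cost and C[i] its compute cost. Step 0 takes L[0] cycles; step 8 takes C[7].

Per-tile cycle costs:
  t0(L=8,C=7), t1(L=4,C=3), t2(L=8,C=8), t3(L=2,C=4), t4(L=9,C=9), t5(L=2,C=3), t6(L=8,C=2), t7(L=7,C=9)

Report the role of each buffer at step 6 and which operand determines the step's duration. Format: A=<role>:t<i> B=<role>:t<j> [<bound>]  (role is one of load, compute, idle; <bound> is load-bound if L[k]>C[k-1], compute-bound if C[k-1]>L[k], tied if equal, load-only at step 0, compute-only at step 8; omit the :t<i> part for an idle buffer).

[0] DMA t0→A (8c) ∥ CU idle ⇒ 8c, clock 8
[1] DMA t1→B (4c) ∥ CU A:t0 (7c) ⇒ 7c, clock 15
[2] DMA t2→A (8c) ∥ CU B:t1 (3c) ⇒ 8c, clock 23
[3] DMA t3→B (2c) ∥ CU A:t2 (8c) ⇒ 8c, clock 31
[4] DMA t4→A (9c) ∥ CU B:t3 (4c) ⇒ 9c, clock 40
[5] DMA t5→B (2c) ∥ CU A:t4 (9c) ⇒ 9c, clock 49
[6] DMA t6→A (8c) ∥ CU B:t5 (3c) ⇒ 8c, clock 57
[7] DMA t7→B (7c) ∥ CU A:t6 (2c) ⇒ 7c, clock 64
[8] DMA idle ∥ CU B:t7 (9c) ⇒ 9c, clock 73

step 6: A=load:t6 B=compute:t5 [load-bound]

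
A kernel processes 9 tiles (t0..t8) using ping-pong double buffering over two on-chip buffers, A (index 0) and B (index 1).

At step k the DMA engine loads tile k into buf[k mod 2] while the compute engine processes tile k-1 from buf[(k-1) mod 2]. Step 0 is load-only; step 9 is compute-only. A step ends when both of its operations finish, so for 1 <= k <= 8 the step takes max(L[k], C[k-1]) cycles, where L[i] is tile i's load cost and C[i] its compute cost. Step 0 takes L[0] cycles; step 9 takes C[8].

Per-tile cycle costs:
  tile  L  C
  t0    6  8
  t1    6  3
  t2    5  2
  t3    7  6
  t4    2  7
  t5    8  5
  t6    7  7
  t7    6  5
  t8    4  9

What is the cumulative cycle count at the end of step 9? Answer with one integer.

end_cycle[9] = 68

  0. 6=6c; end=6; A:t0 B:-
  1. max(6,8)=8c; end=14; A:t0 B:t1
  2. max(5,3)=5c; end=19; A:t2 B:t1
  3. max(7,2)=7c; end=26; A:t2 B:t3
  4. max(2,6)=6c; end=32; A:t4 B:t3
  5. max(8,7)=8c; end=40; A:t4 B:t5
  6. max(7,5)=7c; end=47; A:t6 B:t5
  7. max(6,7)=7c; end=54; A:t6 B:t7
  8. max(4,5)=5c; end=59; A:t8 B:t7
  9. 9=9c; end=68; A:t8 B:t7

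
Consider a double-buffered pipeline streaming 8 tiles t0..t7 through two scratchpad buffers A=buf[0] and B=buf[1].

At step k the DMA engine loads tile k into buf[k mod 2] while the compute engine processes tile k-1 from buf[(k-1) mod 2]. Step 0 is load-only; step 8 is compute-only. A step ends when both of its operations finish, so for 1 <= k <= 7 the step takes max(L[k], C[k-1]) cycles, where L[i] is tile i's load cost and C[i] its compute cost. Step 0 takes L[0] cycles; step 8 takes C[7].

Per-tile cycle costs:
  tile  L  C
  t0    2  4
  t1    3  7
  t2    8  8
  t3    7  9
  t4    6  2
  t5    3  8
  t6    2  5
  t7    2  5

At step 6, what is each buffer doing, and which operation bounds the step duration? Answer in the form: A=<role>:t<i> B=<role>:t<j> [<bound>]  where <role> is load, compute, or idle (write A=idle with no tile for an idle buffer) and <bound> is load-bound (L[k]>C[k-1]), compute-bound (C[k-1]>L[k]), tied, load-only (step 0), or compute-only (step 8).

[0] DMA t0→A (2c) ∥ CU idle ⇒ 2c, clock 2
[1] DMA t1→B (3c) ∥ CU A:t0 (4c) ⇒ 4c, clock 6
[2] DMA t2→A (8c) ∥ CU B:t1 (7c) ⇒ 8c, clock 14
[3] DMA t3→B (7c) ∥ CU A:t2 (8c) ⇒ 8c, clock 22
[4] DMA t4→A (6c) ∥ CU B:t3 (9c) ⇒ 9c, clock 31
[5] DMA t5→B (3c) ∥ CU A:t4 (2c) ⇒ 3c, clock 34
[6] DMA t6→A (2c) ∥ CU B:t5 (8c) ⇒ 8c, clock 42
[7] DMA t7→B (2c) ∥ CU A:t6 (5c) ⇒ 5c, clock 47
[8] DMA idle ∥ CU B:t7 (5c) ⇒ 5c, clock 52

step 6: A=load:t6 B=compute:t5 [compute-bound]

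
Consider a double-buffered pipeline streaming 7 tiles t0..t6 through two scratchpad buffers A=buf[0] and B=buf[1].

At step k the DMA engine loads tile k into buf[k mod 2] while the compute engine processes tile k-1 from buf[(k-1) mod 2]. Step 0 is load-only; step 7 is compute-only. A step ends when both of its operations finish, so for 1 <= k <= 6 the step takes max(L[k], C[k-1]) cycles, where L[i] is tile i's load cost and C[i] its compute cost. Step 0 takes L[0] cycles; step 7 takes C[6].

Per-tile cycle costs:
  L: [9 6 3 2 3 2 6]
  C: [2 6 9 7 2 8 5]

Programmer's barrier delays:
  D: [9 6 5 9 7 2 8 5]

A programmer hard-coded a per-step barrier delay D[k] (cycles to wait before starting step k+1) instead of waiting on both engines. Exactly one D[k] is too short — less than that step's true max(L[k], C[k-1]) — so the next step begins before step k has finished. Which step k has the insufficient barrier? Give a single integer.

k=0 barrier L[0]=9→9c, D[0]=9 ok
k=1 barrier max(L[1]=6,C[0]=2)→6c, D[1]=6 ok
k=2 barrier max(L[2]=3,C[1]=6)→6c, D[2]=5 SHORT
k=3 barrier max(L[3]=2,C[2]=9)→9c, D[3]=9 ok
k=4 barrier max(L[4]=3,C[3]=7)→7c, D[4]=7 ok
k=5 barrier max(L[5]=2,C[4]=2)→2c, D[5]=2 ok
k=6 barrier max(L[6]=6,C[5]=8)→8c, D[6]=8 ok
k=7 barrier C[6]=5→5c, D[7]=5 ok

hazard at step 2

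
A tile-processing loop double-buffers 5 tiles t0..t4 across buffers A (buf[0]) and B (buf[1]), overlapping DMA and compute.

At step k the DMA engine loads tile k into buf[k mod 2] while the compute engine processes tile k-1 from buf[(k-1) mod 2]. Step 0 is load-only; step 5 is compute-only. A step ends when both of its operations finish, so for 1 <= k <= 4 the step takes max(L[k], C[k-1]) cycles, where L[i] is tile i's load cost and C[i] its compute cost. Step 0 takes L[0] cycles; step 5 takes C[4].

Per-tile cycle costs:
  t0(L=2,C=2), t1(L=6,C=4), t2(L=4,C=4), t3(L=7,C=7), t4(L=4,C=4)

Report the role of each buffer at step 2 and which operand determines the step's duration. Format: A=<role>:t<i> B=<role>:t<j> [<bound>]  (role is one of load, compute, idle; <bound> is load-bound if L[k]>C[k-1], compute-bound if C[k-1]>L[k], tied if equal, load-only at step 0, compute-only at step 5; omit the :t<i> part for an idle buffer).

step 0: L[0]=2 → dur=2, Σ=2 | A=load:t0 B=idle [load-only]
step 1: L[1]=6 C[0]=2 → dur=6, Σ=8 | A=compute:t0 B=load:t1 [load-bound]
step 2: L[2]=4 C[1]=4 → dur=4, Σ=12 | A=load:t2 B=compute:t1 [tied]
step 3: L[3]=7 C[2]=4 → dur=7, Σ=19 | A=compute:t2 B=load:t3 [load-bound]
step 4: L[4]=4 C[3]=7 → dur=7, Σ=26 | A=load:t4 B=compute:t3 [compute-bound]
step 5: C[4]=4 → dur=4, Σ=30 | A=compute:t4 B=idle [compute-only]

step 2: A=load:t2 B=compute:t1 [tied]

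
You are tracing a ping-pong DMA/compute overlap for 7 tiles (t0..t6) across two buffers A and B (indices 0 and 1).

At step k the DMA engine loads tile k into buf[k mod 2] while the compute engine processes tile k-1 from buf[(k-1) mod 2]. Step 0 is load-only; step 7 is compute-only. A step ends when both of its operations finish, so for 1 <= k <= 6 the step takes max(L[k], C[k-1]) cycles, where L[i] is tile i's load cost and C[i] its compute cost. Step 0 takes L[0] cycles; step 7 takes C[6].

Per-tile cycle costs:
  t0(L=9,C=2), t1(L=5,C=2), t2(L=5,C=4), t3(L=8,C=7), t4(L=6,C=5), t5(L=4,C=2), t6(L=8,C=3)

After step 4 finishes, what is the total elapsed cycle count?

[0] DMA t0→A (9c) ∥ CU idle ⇒ 9c, clock 9
[1] DMA t1→B (5c) ∥ CU A:t0 (2c) ⇒ 5c, clock 14
[2] DMA t2→A (5c) ∥ CU B:t1 (2c) ⇒ 5c, clock 19
[3] DMA t3→B (8c) ∥ CU A:t2 (4c) ⇒ 8c, clock 27
[4] DMA t4→A (6c) ∥ CU B:t3 (7c) ⇒ 7c, clock 34
[5] DMA t5→B (4c) ∥ CU A:t4 (5c) ⇒ 5c, clock 39
[6] DMA t6→A (8c) ∥ CU B:t5 (2c) ⇒ 8c, clock 47
[7] DMA idle ∥ CU A:t6 (3c) ⇒ 3c, clock 50

end_cycle[4] = 34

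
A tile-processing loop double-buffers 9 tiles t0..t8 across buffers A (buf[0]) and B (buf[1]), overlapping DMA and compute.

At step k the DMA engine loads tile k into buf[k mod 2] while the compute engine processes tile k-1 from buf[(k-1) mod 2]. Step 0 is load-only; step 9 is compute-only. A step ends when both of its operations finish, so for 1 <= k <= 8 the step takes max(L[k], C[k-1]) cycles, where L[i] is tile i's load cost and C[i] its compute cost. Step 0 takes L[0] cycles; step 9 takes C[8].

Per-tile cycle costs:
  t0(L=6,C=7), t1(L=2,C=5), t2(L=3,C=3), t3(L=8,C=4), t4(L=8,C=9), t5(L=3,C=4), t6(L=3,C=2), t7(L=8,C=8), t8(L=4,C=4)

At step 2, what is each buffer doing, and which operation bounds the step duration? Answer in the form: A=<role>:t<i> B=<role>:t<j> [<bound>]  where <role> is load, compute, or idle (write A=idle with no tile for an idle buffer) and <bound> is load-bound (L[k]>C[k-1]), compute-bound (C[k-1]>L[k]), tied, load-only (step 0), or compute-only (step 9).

step 2: A=load:t2 B=compute:t1 [compute-bound]

  0. 6=6c; end=6; A:t0 B:-
  1. max(2,7)=7c; end=13; A:t0 B:t1
  2. max(3,5)=5c; end=18; A:t2 B:t1
  3. max(8,3)=8c; end=26; A:t2 B:t3
  4. max(8,4)=8c; end=34; A:t4 B:t3
  5. max(3,9)=9c; end=43; A:t4 B:t5
  6. max(3,4)=4c; end=47; A:t6 B:t5
  7. max(8,2)=8c; end=55; A:t6 B:t7
  8. max(4,8)=8c; end=63; A:t8 B:t7
  9. 4=4c; end=67; A:t8 B:t7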